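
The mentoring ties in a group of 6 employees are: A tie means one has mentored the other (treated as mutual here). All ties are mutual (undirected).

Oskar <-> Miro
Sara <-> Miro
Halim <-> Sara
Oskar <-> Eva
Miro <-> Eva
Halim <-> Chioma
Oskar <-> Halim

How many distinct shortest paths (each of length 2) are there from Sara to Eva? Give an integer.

1

The shortest distance is 2, and the only length-2 path is Sara–Miro–Eva. So there is exactly 1 shortest path.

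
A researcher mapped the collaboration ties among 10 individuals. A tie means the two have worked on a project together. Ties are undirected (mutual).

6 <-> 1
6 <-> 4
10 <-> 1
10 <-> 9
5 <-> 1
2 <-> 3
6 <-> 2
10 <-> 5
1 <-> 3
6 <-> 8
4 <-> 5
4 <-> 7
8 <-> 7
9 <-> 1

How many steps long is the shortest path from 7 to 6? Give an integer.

One shortest route is 7 – 8 – 6, which uses 2 edges, and 7 and 6 are not directly tied, so nothing shorter exists. So d(7,6) = 2.

2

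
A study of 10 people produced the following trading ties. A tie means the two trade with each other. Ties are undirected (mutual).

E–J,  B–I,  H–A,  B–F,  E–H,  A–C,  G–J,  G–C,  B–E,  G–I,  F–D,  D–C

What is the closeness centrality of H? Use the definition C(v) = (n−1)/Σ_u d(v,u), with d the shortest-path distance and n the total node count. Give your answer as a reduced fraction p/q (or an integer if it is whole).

9/20

Distances from H: A:1, B:2, C:2, D:3, E:1, F:3, G:3, I:3, J:2. Sum = 20.
n = 10, so closeness = 9/20.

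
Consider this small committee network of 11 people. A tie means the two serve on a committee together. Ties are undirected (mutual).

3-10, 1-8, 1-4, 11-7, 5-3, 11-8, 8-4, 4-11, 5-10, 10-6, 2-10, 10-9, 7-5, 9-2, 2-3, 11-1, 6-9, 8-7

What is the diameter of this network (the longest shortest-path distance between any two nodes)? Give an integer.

Eccentricity of each node (its greatest distance to any other): 1:5, 2:5, 3:4, 4:5, 5:3, 6:5, 7:3, 8:4, 9:5, 10:4, 11:4.
The maximum eccentricity is 5, realized for instance by the pair 1–2 via 1 – 11 – 7 – 5 – 3 – 2. So the diameter is 5.

5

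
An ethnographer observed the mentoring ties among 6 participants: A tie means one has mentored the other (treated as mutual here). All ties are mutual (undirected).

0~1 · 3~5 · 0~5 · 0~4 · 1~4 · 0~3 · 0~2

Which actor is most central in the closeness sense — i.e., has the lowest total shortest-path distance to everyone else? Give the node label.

Farness (sum of distances to all others) for each node — 0:5, 1:8, 2:9, 3:8, 4:8, 5:8.
The smallest farness is 5, for 0, so 0 has the highest closeness.

0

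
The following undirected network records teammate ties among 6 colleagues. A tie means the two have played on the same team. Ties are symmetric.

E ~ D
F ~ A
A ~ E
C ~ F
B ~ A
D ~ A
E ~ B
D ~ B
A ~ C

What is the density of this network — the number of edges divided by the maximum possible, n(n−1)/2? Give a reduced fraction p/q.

There are 9 edges and 6 nodes, so the maximum possible is C(6,2) = 15.
Density = 9/15 = 3/5.

3/5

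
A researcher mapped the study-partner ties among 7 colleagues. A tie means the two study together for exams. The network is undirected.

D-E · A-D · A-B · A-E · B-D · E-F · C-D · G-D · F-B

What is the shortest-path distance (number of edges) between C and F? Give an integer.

One shortest route is C – D – B – F, which uses 3 edges, and at distance 2 from C we only reach {A, B, E, G}, which does not include F. So d(C,F) = 3.

3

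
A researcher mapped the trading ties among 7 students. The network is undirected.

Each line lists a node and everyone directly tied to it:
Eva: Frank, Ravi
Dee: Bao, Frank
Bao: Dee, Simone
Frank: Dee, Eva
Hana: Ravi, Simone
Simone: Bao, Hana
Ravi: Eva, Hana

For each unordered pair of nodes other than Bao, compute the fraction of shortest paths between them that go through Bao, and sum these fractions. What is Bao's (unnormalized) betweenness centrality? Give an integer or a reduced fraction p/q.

Pairs whose geodesics pass through Bao — Dee–Hana: 1; Dee–Simone: 1; Frank–Simone: 1.
All other pairs contribute 0.
Summing the contributions gives betweenness(Bao) = 3.

3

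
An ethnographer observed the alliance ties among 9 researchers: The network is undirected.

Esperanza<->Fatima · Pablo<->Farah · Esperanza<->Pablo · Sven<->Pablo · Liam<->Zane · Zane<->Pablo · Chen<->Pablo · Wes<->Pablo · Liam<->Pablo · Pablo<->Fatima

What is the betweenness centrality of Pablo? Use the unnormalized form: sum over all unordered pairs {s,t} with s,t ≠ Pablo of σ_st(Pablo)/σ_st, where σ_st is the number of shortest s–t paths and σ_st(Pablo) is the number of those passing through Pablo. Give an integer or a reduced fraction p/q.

Pairs whose geodesics pass through Pablo — Esperanza–Farah: 1; Esperanza–Sven: 1; Esperanza–Wes: 1; Esperanza–Liam: 1; Esperanza–Zane: 1; Esperanza–Chen: 1; Farah–Sven: 1; Farah–Wes: 1; Farah–Liam: 1; Farah–Zane: 1; Farah–Fatima: 1; Farah–Chen: 1; Sven–Wes: 1; Sven–Liam: 1 … (+12 more pairs).
All other pairs contribute 0.
Summing the contributions gives betweenness(Pablo) = 26.

26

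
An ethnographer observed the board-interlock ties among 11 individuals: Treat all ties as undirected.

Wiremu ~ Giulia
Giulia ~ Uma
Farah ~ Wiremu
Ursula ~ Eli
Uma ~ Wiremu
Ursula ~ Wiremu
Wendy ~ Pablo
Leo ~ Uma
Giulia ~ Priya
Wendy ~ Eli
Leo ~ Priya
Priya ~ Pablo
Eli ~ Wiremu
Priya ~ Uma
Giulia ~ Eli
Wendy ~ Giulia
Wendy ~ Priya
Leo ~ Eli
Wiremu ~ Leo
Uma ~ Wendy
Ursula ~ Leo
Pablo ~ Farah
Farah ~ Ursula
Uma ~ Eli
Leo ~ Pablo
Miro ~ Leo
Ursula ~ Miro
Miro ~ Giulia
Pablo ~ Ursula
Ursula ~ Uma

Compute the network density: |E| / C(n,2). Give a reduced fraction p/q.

6/11

There are 30 edges and 11 nodes, so the maximum possible is C(11,2) = 55.
Density = 30/55 = 6/11.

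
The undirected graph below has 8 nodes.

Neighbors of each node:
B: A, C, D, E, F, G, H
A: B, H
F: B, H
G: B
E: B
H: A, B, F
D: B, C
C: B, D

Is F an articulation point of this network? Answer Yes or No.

Even without F, every remaining node can still reach every other (the residual graph is connected), so F is not a cut vertex.

No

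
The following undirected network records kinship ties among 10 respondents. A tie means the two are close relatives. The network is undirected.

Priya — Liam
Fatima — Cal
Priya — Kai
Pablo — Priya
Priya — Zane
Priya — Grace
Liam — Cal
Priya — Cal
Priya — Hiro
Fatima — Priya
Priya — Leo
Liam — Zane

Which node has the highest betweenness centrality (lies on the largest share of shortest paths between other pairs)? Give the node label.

Unnormalized betweenness of each node: Cal:1/2, Fatima:0, Grace:0, Hiro:0, Kai:0, Leo:0, Liam:1/2, Pablo:0, Priya:32, Zane:0.
Priya has the largest value, 32, making it the main broker — the node through which the most shortest paths run.

Priya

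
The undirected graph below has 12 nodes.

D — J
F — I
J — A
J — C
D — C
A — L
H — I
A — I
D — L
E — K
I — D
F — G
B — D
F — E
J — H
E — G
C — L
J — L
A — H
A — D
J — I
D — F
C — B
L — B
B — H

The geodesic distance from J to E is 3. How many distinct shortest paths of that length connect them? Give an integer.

The shortest distance is 3. The length-3 paths are: J–I–F–E; J–D–F–E.
That gives 2 distinct shortest paths.

2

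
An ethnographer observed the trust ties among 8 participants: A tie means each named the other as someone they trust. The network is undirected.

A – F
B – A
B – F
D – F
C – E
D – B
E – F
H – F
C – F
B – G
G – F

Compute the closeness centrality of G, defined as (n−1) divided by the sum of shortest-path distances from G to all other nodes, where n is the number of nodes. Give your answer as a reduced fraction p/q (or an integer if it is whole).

Distances from G: A:2, B:1, C:2, D:2, E:2, F:1, H:2. Sum = 12.
n = 8, so closeness = 7/12.

7/12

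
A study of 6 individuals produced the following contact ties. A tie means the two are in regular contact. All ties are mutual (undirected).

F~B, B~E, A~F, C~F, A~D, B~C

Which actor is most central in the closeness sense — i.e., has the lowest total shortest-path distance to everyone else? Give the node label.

F

Farness (sum of distances to all others) for each node — A:9, B:8, C:9, D:13, E:12, F:7.
The smallest farness is 7, for F, so F has the highest closeness.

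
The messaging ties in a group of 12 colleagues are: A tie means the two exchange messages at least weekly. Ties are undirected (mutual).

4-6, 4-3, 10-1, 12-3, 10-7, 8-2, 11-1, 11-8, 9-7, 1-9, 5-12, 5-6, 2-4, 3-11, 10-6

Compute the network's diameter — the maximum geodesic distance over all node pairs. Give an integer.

4

Eccentricity of each node (its greatest distance to any other): 1:3, 2:4, 3:4, 4:4, 5:4, 6:3, 7:4, 8:4, 9:4, 10:3, 11:3, 12:4.
The maximum eccentricity is 4, realized for instance by the pair 7–12 via 7 – 10 – 6 – 5 – 12. So the diameter is 4.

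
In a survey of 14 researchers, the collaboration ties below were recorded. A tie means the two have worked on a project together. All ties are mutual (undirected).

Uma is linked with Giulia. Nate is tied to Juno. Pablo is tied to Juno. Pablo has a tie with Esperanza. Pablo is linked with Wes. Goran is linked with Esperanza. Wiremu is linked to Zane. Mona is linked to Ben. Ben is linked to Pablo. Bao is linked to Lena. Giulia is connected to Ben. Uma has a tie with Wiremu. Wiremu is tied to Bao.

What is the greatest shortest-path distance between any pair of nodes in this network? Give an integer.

Eccentricity of each node (its greatest distance to any other): Bao:7, Ben:5, Esperanza:7, Giulia:4, Goran:8, Juno:7, Lena:8, Mona:6, Nate:8, Pablo:6, Uma:5, Wes:7, Wiremu:6, Zane:7.
The maximum eccentricity is 8, realized for instance by the pair Lena–Goran via Lena – Bao – Wiremu – Uma – Giulia – Ben – Pablo – Esperanza – Goran. So the diameter is 8.

8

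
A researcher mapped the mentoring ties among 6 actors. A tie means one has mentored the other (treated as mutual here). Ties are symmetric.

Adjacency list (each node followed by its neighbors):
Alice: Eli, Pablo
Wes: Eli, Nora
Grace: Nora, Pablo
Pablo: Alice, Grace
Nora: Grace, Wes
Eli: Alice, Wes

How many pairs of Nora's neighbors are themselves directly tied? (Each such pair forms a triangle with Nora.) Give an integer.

Nora's neighbors are Grace and Wes, but none of them are tied to each other, so no triangle contains Nora.

0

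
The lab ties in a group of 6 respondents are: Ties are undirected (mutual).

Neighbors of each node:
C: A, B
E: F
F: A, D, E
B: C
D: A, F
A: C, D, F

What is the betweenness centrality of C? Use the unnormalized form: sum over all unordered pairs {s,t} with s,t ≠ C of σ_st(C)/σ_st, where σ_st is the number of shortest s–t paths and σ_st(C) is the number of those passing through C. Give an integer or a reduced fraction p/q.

4

Pairs whose geodesics pass through C — D–B: 1; A–B: 1; F–B: 1; E–B: 1.
All other pairs contribute 0.
Summing the contributions gives betweenness(C) = 4.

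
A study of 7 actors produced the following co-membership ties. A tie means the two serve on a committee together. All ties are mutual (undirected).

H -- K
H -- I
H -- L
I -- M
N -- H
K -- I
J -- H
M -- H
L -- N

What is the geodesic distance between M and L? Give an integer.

2

One shortest route is M – H – L, which uses 2 edges, and M and L are not directly tied, so nothing shorter exists. So d(M,L) = 2.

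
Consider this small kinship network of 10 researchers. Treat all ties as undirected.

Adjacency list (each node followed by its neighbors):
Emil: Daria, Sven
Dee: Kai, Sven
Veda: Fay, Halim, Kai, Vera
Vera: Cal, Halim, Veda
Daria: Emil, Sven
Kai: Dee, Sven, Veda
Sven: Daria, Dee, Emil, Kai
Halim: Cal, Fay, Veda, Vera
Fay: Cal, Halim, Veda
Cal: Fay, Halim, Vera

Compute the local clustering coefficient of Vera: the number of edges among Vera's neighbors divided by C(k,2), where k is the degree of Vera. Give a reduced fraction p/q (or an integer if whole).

2/3

Vera's neighbors: Cal, Halim, and Veda (k = 3).
Possible neighbor pairs: C(3,2) = 3. Edges among them: Cal–Halim, Halim–Veda → e = 2.
Clustering(Vera) = 2/3.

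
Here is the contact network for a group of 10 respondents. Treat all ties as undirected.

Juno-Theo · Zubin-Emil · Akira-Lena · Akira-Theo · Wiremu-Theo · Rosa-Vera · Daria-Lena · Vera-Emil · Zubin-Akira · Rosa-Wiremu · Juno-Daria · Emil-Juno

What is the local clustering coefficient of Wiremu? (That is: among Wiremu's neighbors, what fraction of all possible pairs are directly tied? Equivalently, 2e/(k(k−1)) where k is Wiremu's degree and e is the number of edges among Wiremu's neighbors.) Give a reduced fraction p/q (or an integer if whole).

0

Wiremu's neighbors: Rosa and Theo (k = 2).
Possible neighbor pairs: C(2,2) = 1. Edges among them: none → e = 0.
Clustering(Wiremu) = 0/1.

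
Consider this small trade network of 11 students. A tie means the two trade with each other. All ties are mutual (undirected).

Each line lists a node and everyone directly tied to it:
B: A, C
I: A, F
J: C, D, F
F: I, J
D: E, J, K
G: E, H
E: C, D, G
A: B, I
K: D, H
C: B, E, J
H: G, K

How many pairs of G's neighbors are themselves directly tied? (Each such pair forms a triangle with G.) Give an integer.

G's neighbors are E and H, but none of them are tied to each other, so no triangle contains G.

0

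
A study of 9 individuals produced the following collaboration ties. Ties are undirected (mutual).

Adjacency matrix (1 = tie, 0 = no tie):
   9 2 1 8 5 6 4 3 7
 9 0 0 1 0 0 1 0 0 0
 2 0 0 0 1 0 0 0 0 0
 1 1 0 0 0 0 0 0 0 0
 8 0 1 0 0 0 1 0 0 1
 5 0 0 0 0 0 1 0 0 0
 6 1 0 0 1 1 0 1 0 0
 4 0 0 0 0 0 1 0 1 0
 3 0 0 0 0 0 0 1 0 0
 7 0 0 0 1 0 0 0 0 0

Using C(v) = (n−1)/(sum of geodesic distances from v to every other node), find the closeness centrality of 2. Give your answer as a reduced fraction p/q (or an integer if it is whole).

4/11

Distances from 2: 1:4, 3:4, 4:3, 5:3, 6:2, 7:2, 8:1, 9:3. Sum = 22.
n = 9, so closeness = 8/22 = 4/11.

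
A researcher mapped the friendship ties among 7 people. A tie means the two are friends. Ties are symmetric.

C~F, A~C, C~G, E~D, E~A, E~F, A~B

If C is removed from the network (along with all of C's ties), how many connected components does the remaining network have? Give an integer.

Without C, the remaining ties split the others into: {A, B, D, E, F}; {G}.
That's 2 separate components.

2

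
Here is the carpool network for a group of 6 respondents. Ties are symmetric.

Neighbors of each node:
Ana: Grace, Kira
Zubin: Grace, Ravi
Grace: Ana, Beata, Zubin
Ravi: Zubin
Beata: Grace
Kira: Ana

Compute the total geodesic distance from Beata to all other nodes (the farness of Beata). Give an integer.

Distances from Beata: Ana:2, Grace:1, Kira:3, Ravi:3, Zubin:2.
Sum = 2 + 1 + 3 + 3 + 2 = 11.

11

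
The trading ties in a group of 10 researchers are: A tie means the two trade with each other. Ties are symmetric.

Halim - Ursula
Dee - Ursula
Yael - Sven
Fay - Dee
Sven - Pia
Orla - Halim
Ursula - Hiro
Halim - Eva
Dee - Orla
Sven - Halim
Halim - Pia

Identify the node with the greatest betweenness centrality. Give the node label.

Halim

Unnormalized betweenness of each node: Dee:9, Eva:0, Fay:0, Halim:24, Hiro:0, Orla:5, Pia:0, Sven:8, Ursula:13, Yael:0.
Halim has the largest value, 24, making it the main broker — the node through which the most shortest paths run.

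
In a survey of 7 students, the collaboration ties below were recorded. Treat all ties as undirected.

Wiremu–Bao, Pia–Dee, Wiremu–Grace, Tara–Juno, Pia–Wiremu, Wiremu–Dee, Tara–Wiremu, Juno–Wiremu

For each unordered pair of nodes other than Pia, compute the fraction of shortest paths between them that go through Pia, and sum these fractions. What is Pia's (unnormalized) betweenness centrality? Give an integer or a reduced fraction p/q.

No shortest path between any pair of other nodes passes through Pia.
Summing the contributions gives betweenness(Pia) = 0.

0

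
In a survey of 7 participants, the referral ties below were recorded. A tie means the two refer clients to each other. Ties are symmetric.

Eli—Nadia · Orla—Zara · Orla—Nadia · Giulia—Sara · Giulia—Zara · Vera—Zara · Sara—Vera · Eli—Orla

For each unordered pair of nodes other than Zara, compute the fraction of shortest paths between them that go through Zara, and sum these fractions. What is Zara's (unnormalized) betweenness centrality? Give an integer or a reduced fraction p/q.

19/2

Pairs whose geodesics pass through Zara — Sara–Eli: 2/2; Sara–Orla: 2/2; Sara–Nadia: 2/2; Giulia–Vera: 1/2; Giulia–Eli: 1; Giulia–Orla: 1; Giulia–Nadia: 1; Vera–Eli: 1; Vera–Orla: 1; Vera–Nadia: 1.
All other pairs contribute 0.
Summing the contributions gives betweenness(Zara) = 19/2.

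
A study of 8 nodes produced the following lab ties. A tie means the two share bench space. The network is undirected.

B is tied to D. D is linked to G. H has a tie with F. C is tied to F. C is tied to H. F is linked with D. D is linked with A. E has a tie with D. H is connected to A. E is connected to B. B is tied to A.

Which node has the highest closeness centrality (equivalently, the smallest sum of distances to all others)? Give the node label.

Farness (sum of distances to all others) for each node — A:11, B:12, C:15, D:9, E:14, F:11, G:15, H:13.
The smallest farness is 9, for D, so D has the highest closeness.

D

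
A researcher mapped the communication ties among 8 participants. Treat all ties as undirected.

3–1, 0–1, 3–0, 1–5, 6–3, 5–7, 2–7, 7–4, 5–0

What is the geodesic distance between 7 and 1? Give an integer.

2

One shortest route is 7 – 5 – 1, which uses 2 edges, and 7 and 1 are not directly tied, so nothing shorter exists. So d(7,1) = 2.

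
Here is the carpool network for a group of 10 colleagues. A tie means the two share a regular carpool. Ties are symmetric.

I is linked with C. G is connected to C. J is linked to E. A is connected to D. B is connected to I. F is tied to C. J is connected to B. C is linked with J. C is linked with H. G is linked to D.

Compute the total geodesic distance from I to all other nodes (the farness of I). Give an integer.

20

Distances from I: A:4, B:1, C:1, D:3, E:3, F:2, G:2, H:2, J:2.
Sum = 4 + 1 + 1 + 3 + 3 + 2 + 2 + 2 + 2 = 20.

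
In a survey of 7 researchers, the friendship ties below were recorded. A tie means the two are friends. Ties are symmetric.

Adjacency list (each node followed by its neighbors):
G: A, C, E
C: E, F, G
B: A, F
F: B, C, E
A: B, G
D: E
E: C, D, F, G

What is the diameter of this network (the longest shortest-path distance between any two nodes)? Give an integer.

3

Eccentricity of each node (its greatest distance to any other): A:3, B:3, C:2, D:3, E:2, F:2, G:2.
The maximum eccentricity is 3, realized for instance by the pair D–A via D – E – G – A. So the diameter is 3.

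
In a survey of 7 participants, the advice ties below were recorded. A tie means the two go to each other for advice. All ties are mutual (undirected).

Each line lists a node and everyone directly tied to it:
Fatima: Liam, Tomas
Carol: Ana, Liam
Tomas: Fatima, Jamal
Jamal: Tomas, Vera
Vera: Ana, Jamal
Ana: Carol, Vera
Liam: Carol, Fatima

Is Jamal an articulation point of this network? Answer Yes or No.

No

Even without Jamal, every remaining node can still reach every other (the residual graph is connected), so Jamal is not a cut vertex.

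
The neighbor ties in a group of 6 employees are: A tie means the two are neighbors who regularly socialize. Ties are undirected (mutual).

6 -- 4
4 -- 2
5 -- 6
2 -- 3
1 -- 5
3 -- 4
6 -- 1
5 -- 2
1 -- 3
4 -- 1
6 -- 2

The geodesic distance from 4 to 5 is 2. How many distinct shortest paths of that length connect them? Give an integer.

3

The shortest distance is 2. The length-2 paths are: 4–2–5; 4–1–5; 4–6–5.
That gives 3 distinct shortest paths.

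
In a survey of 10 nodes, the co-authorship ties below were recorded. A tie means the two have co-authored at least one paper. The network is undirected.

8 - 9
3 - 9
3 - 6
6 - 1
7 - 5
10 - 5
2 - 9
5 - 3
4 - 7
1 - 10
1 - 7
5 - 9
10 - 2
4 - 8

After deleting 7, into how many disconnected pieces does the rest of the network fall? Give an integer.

7's neighbors (1, 4, and 5) remain reachable from one another through other ties, so the rest of the network stays in one piece.

1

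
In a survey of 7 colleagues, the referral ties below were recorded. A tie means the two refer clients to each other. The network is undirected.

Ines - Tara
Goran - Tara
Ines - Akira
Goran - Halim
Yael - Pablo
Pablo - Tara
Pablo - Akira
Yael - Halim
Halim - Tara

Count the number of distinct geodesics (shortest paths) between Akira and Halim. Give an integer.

The shortest distance is 3. The length-3 paths are: Akira–Ines–Tara–Halim; Akira–Pablo–Tara–Halim; Akira–Pablo–Yael–Halim.
That gives 3 distinct shortest paths.

3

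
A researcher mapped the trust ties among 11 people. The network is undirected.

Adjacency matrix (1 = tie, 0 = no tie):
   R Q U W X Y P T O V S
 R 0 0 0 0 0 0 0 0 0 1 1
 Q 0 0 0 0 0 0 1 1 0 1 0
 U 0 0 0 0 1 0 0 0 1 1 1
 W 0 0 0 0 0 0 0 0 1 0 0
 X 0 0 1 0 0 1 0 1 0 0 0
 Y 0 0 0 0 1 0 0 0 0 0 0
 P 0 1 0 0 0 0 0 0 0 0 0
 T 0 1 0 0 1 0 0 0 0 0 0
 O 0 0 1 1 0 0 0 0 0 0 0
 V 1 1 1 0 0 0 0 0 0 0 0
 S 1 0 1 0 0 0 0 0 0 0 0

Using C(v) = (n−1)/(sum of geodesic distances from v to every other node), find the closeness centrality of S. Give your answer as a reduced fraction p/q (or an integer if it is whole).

5/12

Distances from S: O:2, P:4, Q:3, R:1, T:3, U:1, V:2, W:3, X:2, Y:3. Sum = 24.
n = 11, so closeness = 10/24 = 5/12.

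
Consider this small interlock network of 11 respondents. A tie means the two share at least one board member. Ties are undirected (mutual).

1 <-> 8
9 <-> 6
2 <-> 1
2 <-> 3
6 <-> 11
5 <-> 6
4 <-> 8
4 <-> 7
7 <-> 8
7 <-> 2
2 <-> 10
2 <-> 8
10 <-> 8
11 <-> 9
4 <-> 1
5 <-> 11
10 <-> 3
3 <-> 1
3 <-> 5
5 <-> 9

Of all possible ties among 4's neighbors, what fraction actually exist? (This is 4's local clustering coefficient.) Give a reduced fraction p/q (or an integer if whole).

2/3

4's neighbors: 1, 7, and 8 (k = 3).
Possible neighbor pairs: C(3,2) = 3. Edges among them: 1–8, 7–8 → e = 2.
Clustering(4) = 2/3.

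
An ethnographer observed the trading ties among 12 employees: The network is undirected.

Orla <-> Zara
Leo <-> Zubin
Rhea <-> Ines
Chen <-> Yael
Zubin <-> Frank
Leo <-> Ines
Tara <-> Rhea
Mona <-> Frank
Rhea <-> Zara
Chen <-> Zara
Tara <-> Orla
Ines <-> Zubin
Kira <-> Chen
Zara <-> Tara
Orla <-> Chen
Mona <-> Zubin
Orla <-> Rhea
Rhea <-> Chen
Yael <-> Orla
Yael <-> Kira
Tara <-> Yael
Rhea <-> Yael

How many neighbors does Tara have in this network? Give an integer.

Tara is directly tied to Orla, Rhea, Yael, and Zara. That is 4 neighbors, so the degree of Tara is 4.

4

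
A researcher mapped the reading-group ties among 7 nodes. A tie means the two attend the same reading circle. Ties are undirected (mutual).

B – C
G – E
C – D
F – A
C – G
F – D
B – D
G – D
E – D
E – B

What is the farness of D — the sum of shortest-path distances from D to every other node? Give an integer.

7

Distances from D: A:2, B:1, C:1, E:1, F:1, G:1.
Sum = 2 + 1 + 1 + 1 + 1 + 1 = 7.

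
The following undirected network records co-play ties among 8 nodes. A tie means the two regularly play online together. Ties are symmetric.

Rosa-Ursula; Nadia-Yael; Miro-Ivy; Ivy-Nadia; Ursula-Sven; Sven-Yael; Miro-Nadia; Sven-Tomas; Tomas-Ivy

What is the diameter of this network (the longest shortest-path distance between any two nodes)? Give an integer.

5

Eccentricity of each node (its greatest distance to any other): Ivy:4, Miro:5, Nadia:4, Rosa:5, Sven:3, Tomas:3, Ursula:4, Yael:3.
The maximum eccentricity is 5, realized for instance by the pair Rosa–Miro via Rosa – Ursula – Sven – Tomas – Ivy – Miro. So the diameter is 5.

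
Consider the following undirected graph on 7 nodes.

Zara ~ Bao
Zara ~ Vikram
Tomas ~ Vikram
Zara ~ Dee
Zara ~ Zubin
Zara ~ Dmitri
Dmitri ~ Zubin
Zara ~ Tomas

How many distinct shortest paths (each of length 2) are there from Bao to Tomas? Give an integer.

The shortest distance is 2, and the only length-2 path is Bao–Zara–Tomas. So there is exactly 1 shortest path.

1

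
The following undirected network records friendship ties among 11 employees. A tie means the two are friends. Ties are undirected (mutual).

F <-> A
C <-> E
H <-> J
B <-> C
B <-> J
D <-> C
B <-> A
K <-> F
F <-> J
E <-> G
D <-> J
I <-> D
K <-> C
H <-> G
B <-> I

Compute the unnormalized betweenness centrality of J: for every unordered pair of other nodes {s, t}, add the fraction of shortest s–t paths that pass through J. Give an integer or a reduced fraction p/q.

77/6

Pairs whose geodesics pass through J — I–F: 2/3; I–G: 2/4; I–H: 2/2; B–F: 1/2; B–G: 1/2; B–H: 1; B–D: 1/3; A–G: 2/3; A–H: 2/2; A–D: 2/4; F–G: 1; F–H: 1; F–D: 1; K–H: 1 … (+3 more pairs).
All other pairs contribute 0.
Summing the contributions gives betweenness(J) = 77/6.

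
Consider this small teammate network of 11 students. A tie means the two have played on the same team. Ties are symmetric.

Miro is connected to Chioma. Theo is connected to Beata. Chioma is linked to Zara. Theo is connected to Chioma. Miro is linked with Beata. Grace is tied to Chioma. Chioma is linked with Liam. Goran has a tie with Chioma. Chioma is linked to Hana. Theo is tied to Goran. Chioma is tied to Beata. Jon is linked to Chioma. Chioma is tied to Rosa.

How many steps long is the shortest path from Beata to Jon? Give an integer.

One shortest route is Beata – Chioma – Jon, which uses 2 edges, and Beata and Jon are not directly tied, so nothing shorter exists. So d(Beata,Jon) = 2.

2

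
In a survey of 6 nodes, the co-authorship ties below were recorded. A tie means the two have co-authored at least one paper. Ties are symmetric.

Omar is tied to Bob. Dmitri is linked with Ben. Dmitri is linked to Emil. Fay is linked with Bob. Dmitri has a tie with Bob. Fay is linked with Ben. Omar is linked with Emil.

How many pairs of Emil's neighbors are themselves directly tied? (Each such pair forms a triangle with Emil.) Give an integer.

0

Emil's neighbors are Dmitri and Omar, but none of them are tied to each other, so no triangle contains Emil.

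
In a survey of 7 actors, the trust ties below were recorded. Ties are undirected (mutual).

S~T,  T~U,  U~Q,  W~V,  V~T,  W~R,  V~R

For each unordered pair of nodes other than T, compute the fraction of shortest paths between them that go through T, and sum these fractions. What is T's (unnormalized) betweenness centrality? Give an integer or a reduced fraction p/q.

Pairs whose geodesics pass through T — V–S: 1; V–Q: 1; V–U: 1; S–W: 1; S–Q: 1; S–R: 1; S–U: 1; W–Q: 1; W–U: 1; Q–R: 1; R–U: 1.
All other pairs contribute 0.
Summing the contributions gives betweenness(T) = 11.

11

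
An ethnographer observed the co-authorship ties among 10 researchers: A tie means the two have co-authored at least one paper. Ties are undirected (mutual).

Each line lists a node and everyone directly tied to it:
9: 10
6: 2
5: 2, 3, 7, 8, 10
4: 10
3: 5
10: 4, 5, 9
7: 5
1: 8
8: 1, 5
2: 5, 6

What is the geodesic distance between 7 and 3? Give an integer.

2

One shortest route is 7 – 5 – 3, which uses 2 edges, and 7 and 3 are not directly tied, so nothing shorter exists. So d(7,3) = 2.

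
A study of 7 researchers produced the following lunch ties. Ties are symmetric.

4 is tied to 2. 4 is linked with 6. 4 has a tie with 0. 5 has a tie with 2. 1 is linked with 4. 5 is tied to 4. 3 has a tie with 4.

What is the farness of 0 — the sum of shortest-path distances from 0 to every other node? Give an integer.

11

Distances from 0: 1:2, 2:2, 3:2, 4:1, 5:2, 6:2.
Sum = 2 + 2 + 2 + 1 + 2 + 2 = 11.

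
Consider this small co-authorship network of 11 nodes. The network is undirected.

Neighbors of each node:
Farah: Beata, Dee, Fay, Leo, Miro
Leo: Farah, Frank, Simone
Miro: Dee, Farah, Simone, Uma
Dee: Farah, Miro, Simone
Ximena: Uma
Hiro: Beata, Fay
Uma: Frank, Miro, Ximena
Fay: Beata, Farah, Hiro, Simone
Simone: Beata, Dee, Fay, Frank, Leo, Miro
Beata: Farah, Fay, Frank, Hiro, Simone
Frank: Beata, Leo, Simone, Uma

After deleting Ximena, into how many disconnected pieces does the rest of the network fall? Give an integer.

1

Ximena's neighbors (Uma) remain reachable from one another through other ties, so the rest of the network stays in one piece.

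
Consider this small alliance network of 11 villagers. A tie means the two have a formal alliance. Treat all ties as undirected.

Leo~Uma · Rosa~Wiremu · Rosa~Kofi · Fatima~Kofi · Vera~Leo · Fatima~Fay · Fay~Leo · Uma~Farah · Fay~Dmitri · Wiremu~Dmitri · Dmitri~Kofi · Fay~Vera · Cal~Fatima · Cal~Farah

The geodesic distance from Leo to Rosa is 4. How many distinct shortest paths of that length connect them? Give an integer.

3

The shortest distance is 4. The length-4 paths are: Leo–Fay–Dmitri–Kofi–Rosa; Leo–Fay–Fatima–Kofi–Rosa; Leo–Fay–Dmitri–Wiremu–Rosa.
That gives 3 distinct shortest paths.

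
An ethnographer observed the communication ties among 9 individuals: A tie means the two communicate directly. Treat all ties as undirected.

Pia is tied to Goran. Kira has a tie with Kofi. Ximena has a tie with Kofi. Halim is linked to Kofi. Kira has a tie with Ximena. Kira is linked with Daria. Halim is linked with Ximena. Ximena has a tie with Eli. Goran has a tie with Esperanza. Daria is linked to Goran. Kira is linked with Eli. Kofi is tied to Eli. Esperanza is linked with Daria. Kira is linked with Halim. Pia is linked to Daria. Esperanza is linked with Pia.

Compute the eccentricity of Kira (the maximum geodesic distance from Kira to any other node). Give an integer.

Distances from Kira: Daria:1, Eli:1, Esperanza:2, Goran:2, Halim:1, Kofi:1, Pia:2, Ximena:1.
The largest is 2 (to Pia, Esperanza, and Goran), so the eccentricity of Kira is 2.

2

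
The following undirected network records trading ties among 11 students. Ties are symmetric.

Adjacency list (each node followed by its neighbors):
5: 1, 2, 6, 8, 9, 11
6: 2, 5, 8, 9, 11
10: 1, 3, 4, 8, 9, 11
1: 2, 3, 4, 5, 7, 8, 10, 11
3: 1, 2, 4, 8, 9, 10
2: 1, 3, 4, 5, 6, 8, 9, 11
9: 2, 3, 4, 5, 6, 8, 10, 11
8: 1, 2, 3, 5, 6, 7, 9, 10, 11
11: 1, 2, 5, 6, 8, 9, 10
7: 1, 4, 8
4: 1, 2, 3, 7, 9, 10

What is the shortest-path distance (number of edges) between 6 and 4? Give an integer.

2

One shortest route is 6 – 9 – 4, which uses 2 edges, and 6 and 4 are not directly tied, so nothing shorter exists. So d(6,4) = 2.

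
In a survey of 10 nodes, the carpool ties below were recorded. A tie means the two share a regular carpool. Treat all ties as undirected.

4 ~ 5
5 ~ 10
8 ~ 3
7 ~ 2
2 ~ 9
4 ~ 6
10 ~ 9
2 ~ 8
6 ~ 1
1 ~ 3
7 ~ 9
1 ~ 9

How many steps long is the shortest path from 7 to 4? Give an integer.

4

One shortest route is 7 – 9 – 1 – 6 – 4, which uses 4 edges, and at distance 3 from 7 we only reach {3, 5, 6}, which does not include 4. So d(7,4) = 4.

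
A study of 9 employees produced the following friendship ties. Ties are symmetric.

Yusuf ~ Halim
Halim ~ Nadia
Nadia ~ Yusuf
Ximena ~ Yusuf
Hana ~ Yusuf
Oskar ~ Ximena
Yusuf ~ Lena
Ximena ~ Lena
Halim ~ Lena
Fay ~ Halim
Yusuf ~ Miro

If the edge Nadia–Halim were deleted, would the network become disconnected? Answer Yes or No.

Even without that edge, Nadia still reaches Halim via Nadia – Yusuf – Halim, so the network stays connected. Not a bridge.

No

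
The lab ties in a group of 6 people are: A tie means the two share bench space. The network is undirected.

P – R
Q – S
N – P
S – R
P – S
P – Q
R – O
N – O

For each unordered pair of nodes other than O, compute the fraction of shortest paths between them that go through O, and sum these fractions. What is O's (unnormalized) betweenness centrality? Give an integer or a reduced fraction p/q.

Pairs whose geodesics pass through O — R–N: 1/2.
All other pairs contribute 0.
Summing the contributions gives betweenness(O) = 1/2.

1/2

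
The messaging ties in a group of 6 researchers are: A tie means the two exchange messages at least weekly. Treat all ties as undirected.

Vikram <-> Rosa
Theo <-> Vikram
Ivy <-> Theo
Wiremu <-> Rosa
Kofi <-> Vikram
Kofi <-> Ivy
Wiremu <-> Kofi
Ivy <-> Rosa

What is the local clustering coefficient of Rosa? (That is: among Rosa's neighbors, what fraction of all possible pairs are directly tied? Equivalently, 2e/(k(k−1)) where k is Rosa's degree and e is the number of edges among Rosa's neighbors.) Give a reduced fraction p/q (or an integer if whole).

Rosa's neighbors: Ivy, Vikram, and Wiremu (k = 3).
Possible neighbor pairs: C(3,2) = 3. Edges among them: none → e = 0.
Clustering(Rosa) = 0/3 = 0.

0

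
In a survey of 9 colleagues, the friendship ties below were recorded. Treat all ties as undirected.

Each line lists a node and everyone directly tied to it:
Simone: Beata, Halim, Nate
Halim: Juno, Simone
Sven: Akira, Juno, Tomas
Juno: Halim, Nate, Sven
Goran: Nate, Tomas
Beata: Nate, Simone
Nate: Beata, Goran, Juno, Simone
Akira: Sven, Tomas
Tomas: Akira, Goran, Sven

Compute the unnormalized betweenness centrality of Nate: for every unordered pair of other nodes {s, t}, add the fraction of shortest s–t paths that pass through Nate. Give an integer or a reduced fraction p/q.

Pairs whose geodesics pass through Nate — Simone–Goran: 1; Simone–Tomas: 1; Simone–Akira: 2/3; Simone–Sven: 1/2; Simone–Juno: 1/2; Beata–Goran: 1; Beata–Tomas: 1; Beata–Akira: 2/2; Beata–Sven: 1; Beata–Juno: 1; Goran–Juno: 1; Goran–Halim: 2/2.
All other pairs contribute 0.
Summing the contributions gives betweenness(Nate) = 32/3.

32/3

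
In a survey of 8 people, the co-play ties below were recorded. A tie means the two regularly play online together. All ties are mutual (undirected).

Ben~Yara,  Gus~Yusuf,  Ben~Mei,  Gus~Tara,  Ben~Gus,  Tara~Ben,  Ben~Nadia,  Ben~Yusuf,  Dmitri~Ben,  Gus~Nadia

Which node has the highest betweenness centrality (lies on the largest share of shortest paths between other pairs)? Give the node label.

Ben

Unnormalized betweenness of each node: Ben:33/2, Dmitri:0, Gus:3/2, Mei:0, Nadia:0, Tara:0, Yara:0, Yusuf:0.
Ben has the largest value, 33/2, making it the main broker — the node through which the most shortest paths run.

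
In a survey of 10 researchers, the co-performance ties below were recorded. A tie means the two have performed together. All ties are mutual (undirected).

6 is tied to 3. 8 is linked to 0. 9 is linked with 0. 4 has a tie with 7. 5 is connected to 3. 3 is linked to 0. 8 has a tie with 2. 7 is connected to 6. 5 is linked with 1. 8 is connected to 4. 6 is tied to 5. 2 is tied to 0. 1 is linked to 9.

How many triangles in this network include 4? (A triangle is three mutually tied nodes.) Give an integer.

4's neighbors are 7 and 8, but none of them are tied to each other, so no triangle contains 4.

0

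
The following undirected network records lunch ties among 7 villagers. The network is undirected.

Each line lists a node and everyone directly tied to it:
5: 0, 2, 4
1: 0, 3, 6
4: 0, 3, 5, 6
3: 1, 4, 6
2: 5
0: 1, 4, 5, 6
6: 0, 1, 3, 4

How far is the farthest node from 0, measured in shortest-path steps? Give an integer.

Distances from 0: 1:1, 2:2, 3:2, 4:1, 5:1, 6:1.
The largest is 2 (to 2 and 3), so the eccentricity of 0 is 2.

2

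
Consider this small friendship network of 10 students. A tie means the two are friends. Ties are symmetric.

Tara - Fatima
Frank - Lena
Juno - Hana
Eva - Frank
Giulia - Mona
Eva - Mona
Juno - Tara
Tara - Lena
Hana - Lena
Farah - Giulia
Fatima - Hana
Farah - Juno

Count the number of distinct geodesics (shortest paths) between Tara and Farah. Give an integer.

1

The shortest distance is 2, and the only length-2 path is Tara–Juno–Farah. So there is exactly 1 shortest path.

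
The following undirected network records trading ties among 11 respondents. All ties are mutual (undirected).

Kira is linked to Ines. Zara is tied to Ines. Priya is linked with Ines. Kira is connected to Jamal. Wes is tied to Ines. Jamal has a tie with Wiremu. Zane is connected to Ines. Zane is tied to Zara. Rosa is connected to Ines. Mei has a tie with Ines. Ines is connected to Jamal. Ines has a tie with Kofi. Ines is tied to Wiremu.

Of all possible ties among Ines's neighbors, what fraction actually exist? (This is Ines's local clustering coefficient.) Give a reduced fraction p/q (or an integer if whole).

1/15

Ines's neighbors: Jamal, Kira, Kofi, Mei, Priya, Rosa, Wes, Wiremu, Zane, and Zara (k = 10).
Possible neighbor pairs: C(10,2) = 45. Edges among them: Jamal–Kira, Jamal–Wiremu, Zane–Zara → e = 3.
Clustering(Ines) = 3/45 = 1/15.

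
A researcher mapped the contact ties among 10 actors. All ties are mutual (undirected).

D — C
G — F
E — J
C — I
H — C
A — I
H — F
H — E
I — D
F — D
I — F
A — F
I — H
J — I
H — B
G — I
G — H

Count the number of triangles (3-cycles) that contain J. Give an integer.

0

J's neighbors are E and I, but none of them are tied to each other, so no triangle contains J.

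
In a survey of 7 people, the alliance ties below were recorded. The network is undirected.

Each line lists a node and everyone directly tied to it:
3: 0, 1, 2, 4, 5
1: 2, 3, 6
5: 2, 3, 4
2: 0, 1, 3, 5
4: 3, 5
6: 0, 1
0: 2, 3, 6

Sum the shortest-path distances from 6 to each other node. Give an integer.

12

Distances from 6: 0:1, 1:1, 2:2, 3:2, 4:3, 5:3.
Sum = 1 + 1 + 2 + 2 + 3 + 3 = 12.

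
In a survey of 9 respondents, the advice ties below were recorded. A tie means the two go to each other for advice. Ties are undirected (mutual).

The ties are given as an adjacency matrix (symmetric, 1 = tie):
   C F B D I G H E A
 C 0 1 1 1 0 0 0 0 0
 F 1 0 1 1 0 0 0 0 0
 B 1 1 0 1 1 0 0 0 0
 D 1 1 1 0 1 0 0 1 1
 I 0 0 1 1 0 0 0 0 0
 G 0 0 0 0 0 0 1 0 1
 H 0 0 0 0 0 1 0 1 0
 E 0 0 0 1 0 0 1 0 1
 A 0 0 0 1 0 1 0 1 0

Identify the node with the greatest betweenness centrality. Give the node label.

D

Unnormalized betweenness of each node: A:11/2, B:1, C:0, D:17, E:11/2, F:0, G:1/2, H:1/2, I:0.
D has the largest value, 17, making it the main broker — the node through which the most shortest paths run.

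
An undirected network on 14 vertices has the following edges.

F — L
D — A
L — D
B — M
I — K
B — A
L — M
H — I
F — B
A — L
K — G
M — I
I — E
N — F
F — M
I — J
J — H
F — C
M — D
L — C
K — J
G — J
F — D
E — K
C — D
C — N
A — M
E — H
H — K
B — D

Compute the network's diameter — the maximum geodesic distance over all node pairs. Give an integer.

5

Eccentricity of each node (its greatest distance to any other): A:4, B:4, C:5, D:4, E:4, F:4, G:5, H:4, I:3, J:4, K:4, L:4, M:3, N:5.
The maximum eccentricity is 5, realized for instance by the pair N–G via N – F – M – I – K – G. So the diameter is 5.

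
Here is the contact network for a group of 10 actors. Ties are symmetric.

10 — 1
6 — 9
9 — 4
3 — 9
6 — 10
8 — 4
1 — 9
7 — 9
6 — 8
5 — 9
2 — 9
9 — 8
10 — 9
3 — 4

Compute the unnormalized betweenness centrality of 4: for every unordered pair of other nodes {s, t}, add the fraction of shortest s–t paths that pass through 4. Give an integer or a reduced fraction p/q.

Pairs whose geodesics pass through 4 — 3–8: 1/2.
All other pairs contribute 0.
Summing the contributions gives betweenness(4) = 1/2.

1/2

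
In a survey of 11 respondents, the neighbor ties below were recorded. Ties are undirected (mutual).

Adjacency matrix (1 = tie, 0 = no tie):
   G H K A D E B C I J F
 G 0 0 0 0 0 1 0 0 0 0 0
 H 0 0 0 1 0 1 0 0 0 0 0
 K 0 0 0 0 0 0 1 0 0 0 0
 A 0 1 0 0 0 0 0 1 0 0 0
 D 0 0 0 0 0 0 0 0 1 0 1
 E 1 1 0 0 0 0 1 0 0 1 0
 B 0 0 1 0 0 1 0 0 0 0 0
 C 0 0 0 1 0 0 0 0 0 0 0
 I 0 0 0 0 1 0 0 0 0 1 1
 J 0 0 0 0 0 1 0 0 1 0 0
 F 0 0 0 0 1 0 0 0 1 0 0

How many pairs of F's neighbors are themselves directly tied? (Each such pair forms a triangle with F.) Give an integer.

F's neighbors: D and I.
Neighbor pairs that are themselves tied: F–D–I. Each forms one triangle with F, for 1 in total.

1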